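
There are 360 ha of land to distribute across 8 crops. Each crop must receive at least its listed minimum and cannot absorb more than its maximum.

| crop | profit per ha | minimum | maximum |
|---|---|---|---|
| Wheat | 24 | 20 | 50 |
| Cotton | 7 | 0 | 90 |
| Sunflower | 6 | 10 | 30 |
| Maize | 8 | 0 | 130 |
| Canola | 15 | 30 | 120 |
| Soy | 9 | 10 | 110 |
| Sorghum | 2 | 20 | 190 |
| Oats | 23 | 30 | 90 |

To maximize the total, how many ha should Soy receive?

70

Meeting every minimum uses 20+0+10+0+30+10+20+30 = 120 ha, leaving 240.
Order the crops by profit per ha: Wheat 24 > Oats 23 > Canola 15 > Soy 9 > Maize 8 > Cotton 7 > Sunflower 6 > Sorghum 2.
Wheat takes 30 more to reach its cap of 50 → 210 left.
Oats takes 60 more to reach its cap of 90 → 150 left.
Canola: +90 to 120 (cap) → 60 left.
Soy has room for 100 more but only 60 remain, so it gets 70.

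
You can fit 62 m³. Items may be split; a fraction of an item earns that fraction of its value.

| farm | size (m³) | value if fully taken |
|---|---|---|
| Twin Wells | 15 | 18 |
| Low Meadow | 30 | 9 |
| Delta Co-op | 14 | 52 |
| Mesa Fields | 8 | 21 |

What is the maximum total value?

98.5

Sort by value density: Delta Co-op 52/14≈3.71, Mesa Fields 21/8≈2.62, Twin Wells 18/15≈1.2, Low Meadow 9/30≈0.3.
Take all of Delta Co-op (14 m³, value 52) → 48 m³ left.
All 8 m³ of Mesa Fields fit (value 21) → 40 remain.
All 15 m³ of Twin Wells fit (value 18) → 25 remain.
25 m³ left: a 25/30 share of Low Meadow gives 9×25/30 = 7.5.
Total value = 98.5.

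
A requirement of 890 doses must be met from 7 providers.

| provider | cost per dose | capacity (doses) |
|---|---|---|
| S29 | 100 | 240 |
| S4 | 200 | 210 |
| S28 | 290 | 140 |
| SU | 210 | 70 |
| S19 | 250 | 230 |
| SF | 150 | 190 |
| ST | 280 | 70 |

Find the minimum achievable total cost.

154200

Cheapest first:
S29 (100): use full 240 — 650 doses to go.
Take 190 from SF at 150 — need 460 more.
S4 (200): use full 210 — 250 doses to go.
SU (210): use full 70 — 180 doses to go.
S19 (250): take the remaining 180 — done.
ST, S28: unused.
Cost = 240×100 + 190×150 + 210×200 + 70×210 + 180×250 = 154200.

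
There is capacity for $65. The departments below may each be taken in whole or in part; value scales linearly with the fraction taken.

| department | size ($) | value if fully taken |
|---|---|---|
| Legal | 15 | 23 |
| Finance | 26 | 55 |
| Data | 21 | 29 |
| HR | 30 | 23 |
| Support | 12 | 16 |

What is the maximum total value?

Sort by value density: Finance 55/26≈2.12, Legal 23/15≈1.53, Data 29/21≈1.38, Support 16/12≈1.33, HR 23/30≈0.767.
Take all of Finance (26 $, value 55) — 39 $ left.
All 15 $ of Legal fit (value 23) — 24 remain.
Data: take in full, 21 $ for value 29 — 3 left.
Only 3 $ remain; take 3/12 of Support for value 16×3/12 = 4.
Total value = 111.

111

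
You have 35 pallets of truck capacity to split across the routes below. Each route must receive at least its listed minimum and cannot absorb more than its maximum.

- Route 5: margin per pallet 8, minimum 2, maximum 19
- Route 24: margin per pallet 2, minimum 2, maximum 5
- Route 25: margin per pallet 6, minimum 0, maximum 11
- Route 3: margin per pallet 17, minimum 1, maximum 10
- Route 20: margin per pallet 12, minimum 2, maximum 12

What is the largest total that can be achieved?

406

Meeting every minimum uses 2+2+0+1+2 = 7 pallets, leaving 28.
Highest margin per pallet first: Route 3 17 > Route 20 12 > Route 5 8 > Route 25 6 > Route 24 2.
Route 3: +9 to 10 (cap) — 19 left.
Route 20: +10 to 12 (cap) — 9 left.
Only 9 left; Route 5 takes them to reach 11.
Total = 8×11 + 2×2 + 17×10 + 12×12 = 406.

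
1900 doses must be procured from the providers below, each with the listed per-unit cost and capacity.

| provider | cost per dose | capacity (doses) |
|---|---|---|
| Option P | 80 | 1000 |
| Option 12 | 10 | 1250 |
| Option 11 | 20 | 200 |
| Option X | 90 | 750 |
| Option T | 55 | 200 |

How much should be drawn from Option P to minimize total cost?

250

Use providers in increasing cost order.
Take 1250 from Option 12 at 10 — need 650 more.
Option 11 (20): use full 200 — 450 doses to go.
Take 200 from Option T at 55 — need 250 more.
Take 250 from Option P at 80 to finish.
Option X: unused.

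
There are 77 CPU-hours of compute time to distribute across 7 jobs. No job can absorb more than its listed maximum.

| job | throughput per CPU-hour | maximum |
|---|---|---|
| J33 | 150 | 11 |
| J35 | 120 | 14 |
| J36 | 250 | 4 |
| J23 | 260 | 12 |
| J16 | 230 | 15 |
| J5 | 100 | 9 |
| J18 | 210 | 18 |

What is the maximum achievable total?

14980

Order the jobs by throughput per CPU-hour: J23 260 > J36 250 > J16 230 > J18 210 > J33 150 > J35 120 > J5 100.
J23 takes 12 to reach its cap of 12 — 65 left.
J36 takes 4 to reach its cap of 4 — 61 left.
Give J16 15 to hit its cap of 15 — 46 left.
J18: +18 to 18 (cap) — 28 left.
J33: +11 to 11 (cap) — 17 left.
Give J35 14 to hit its cap of 14 — 3 left.
J5: +3 (room for 9) → 3. Pool exhausted.
Total = 150×11 + 120×14 + 250×4 + 260×12 + 230×15 + 100×3 + 210×18 = 14980.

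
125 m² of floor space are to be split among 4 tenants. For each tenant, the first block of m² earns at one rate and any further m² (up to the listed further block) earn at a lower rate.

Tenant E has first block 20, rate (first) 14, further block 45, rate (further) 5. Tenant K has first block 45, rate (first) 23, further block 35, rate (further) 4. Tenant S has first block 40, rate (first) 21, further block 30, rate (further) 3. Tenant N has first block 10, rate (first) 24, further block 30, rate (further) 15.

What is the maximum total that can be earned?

Order all 8 blocks by rate: Tenant N/T1 24 > Tenant K/T1 23 > Tenant S/T1 21 > Tenant N/T2 15 > Tenant E/T1 14 > Tenant E/T2 5 > Tenant K/T2 4 > Tenant S/T2 3.
Tenant N T1 at 24: fill all 10 → 115 left.
Tenant K T1 at 23: fill all 45 → 70 left.
Fill Tenant S T1 block (40 at 21) → 30 left.
Tenant N T2 at 15: fill all 30 → 0 left.
Total = 24×10 + 23×45 + 21×40 + 15×30 = 2565.

2565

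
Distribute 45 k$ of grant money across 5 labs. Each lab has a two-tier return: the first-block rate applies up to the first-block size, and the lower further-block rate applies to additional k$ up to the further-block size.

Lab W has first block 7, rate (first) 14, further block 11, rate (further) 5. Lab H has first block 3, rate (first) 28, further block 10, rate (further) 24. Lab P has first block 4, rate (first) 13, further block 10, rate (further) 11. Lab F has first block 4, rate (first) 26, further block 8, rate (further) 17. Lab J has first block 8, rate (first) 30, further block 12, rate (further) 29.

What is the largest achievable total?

Rank every tier by rate: Lab J/tier1 30 > Lab J/tier2 29 > Lab H/tier1 28 > Lab F/tier1 26 > Lab H/tier2 24 > Lab F/tier2 17 > Lab W/tier1 14 > Lab P/tier1 13 > Lab P/tier2 11 > Lab W/tier2 5.
Fill Lab J tier1 block (8 at 30) ; 37 left.
Fill Lab J tier2 block (12 at 29) ; 25 left.
Lab H/tier1 (28): +3 ; 22 left.
Fill Lab F tier1 block (4 at 26) ; 18 left.
Fill Lab H tier2 block (10 at 24) ; 8 left.
Lab F tier2 at 17: fill all 8 ; 0 left.
Total = 30×8 + 29×12 + 28×3 + 26×4 + 24×10 + 17×8 = 1152.

1152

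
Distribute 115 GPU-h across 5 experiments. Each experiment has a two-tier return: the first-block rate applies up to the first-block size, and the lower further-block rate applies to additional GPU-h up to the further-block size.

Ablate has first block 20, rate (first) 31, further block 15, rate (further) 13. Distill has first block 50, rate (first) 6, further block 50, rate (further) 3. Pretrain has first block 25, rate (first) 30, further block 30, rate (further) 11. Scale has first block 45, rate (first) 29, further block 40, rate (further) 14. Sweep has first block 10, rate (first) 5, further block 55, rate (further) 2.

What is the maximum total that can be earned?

Rank every tier by rate: Ablate/first 31 > Pretrain/first 30 > Scale/first 29 > Scale/second 14 > Ablate/second 13 > Pretrain/second 11 > Distill/first 6 > Sweep/first 5 > Distill/second 3 > Sweep/second 2.
Fill Ablate first block (20 at 31) ; 95 left.
Pretrain/first (30): +25 ; 70 left.
Scale first at 29: fill all 45 ; 25 left.
Scale second at 14: only 25 left, fill 25.
Total = 31×20 + 30×25 + 29×45 + 14×25 = 3025.

3025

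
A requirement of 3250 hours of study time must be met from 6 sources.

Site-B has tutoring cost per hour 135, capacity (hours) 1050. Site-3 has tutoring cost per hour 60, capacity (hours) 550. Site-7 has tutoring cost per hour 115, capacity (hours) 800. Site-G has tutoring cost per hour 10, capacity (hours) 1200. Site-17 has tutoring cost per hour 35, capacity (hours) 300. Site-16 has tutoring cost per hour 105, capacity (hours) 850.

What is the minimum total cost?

Use sources in increasing cost order.
Site-G at 10: take all 1200 hours ; 2050 still needed.
Site-17 (35): use full 300 ; 1750 hours to go.
Site-3 (60): use full 550 ; 1200 hours to go.
Take 850 from Site-16 at 105 ; need 350 more.
Site-7 at 115: take 350 of its 800 ; requirement met.
Site-B: unused.
Cost = 1200×10 + 300×35 + 550×60 + 850×105 + 350×115 = 185000.

185000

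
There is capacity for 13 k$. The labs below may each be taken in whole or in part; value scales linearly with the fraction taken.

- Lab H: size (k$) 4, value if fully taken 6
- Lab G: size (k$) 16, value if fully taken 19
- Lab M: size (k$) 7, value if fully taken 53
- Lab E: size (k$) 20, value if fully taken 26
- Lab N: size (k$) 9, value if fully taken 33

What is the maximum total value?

75

Best value per unit of size first: Lab M 53/7≈7.57, Lab N 33/9≈3.67, Lab H 6/4≈1.5, Lab E 26/20≈1.3, Lab G 19/16≈1.19.
All 7 k$ of Lab M fit (value 53) ; 6 remain.
6 k$ left: a 6/9 share of Lab N gives 33×6/9 = 22.
Total value = 75.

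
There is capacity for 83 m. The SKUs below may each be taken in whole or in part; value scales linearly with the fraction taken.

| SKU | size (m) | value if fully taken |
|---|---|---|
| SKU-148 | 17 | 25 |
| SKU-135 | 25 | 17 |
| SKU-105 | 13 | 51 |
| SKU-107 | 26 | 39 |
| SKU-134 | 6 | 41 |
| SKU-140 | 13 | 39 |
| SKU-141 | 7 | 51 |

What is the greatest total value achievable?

Best value per unit of size first: SKU-141 51/7≈7.29, SKU-134 41/6≈6.83, SKU-105 51/13≈3.92, SKU-140 39/13≈3, SKU-107 39/26≈1.5, SKU-148 25/17≈1.47, SKU-135 17/25≈0.68.
All 7 m of SKU-141 fit (value 51) ; 76 remain.
All 6 m of SKU-134 fit (value 41) ; 70 remain.
Take all of SKU-105 (13 m, value 51) ; 57 m left.
Take all of SKU-140 (13 m, value 39) ; 44 m left.
Take all of SKU-107 (26 m, value 39) ; 18 m left.
SKU-148: take in full, 17 m for value 25 ; 1 left.
1 m left: a 1/25 share of SKU-135 gives 17×1/25 = 0.68.
Total value = 246.68.

246.68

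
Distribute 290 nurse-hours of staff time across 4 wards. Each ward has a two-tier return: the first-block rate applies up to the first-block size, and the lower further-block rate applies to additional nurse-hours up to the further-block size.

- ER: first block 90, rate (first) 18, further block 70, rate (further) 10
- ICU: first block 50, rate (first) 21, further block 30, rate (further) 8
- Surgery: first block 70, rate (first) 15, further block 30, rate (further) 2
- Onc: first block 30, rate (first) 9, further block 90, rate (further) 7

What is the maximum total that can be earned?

4510

Treat each block as its own option and order by rate: ICU/tier1 21 > ER/tier1 18 > Surgery/tier1 15 > ER/tier2 10 > Onc/tier1 9 > ICU/tier2 8 > Onc/tier2 7 > Surgery/tier2 2.
ICU tier1 at 21: fill all 50 ; 240 left.
ER tier1 at 18: fill all 90 ; 150 left.
Fill Surgery tier1 block (70 at 15) ; 80 left.
Fill ER tier2 block (70 at 10) ; 10 left.
Onc/tier1: +10 of 30 at 9; pool empty.
Total = 21×50 + 18×90 + 15×70 + 10×70 + 9×10 = 4510.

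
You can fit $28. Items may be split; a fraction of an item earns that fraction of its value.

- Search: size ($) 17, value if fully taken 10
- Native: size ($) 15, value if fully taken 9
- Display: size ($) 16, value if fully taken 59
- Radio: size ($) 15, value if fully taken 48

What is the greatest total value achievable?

Best value per unit of size first: Display 59/16≈3.69, Radio 48/15≈3.2, Native 9/15≈0.6, Search 10/17≈0.588.
Take all of Display (16 $, value 59) → 12 $ left.
Only 12 $ remain; take 12/15 of Radio for value 48×12/15 = 38.4.
Total value = 97.4.

97.4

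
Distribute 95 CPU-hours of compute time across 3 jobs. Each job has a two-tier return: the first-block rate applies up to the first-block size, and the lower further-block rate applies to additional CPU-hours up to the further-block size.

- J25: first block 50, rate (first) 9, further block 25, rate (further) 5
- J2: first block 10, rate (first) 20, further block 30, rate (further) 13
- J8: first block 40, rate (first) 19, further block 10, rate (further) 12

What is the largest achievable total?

Order all 6 blocks by rate: J2/T1 20 > J8/T1 19 > J2/T2 13 > J8/T2 12 > J25/T1 9 > J25/T2 5.
J2/T1 (20): +10 ; 85 left.
Fill J8 T1 block (40 at 19) ; 45 left.
Fill J2 T2 block (30 at 13) ; 15 left.
J8/T2 (12): +10 ; 5 left.
J25/T1: +5 of 50 at 9; pool empty.
Total = 20×10 + 19×40 + 13×30 + 12×10 + 9×5 = 1515.

1515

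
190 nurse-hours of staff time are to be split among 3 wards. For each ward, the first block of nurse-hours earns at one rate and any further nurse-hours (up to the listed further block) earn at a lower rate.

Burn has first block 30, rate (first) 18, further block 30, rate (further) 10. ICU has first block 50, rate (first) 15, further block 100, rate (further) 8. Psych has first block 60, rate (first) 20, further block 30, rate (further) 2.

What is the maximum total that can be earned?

2950

Rank every tier by rate: Psych/T1 20 > Burn/T1 18 > ICU/T1 15 > Burn/T2 10 > ICU/T2 8 > Psych/T2 2.
Fill Psych T1 block (60 at 20) — 130 left.
Fill Burn T1 block (30 at 18) — 100 left.
Fill ICU T1 block (50 at 15) — 50 left.
Fill Burn T2 block (30 at 10) — 20 left.
ICU/T2: +20 of 100 at 8; pool empty.
Total = 20×60 + 18×30 + 15×50 + 10×30 + 8×20 = 2950.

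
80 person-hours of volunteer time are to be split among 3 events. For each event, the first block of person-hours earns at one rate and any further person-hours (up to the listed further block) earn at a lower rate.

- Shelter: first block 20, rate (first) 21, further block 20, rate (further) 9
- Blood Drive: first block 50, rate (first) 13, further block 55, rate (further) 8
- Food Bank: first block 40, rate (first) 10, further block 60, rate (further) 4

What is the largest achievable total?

Treat each block as its own option and order by rate: Shelter/tier1 21 > Blood Drive/tier1 13 > Food Bank/tier1 10 > Shelter/tier2 9 > Blood Drive/tier2 8 > Food Bank/tier2 4.
Shelter/tier1 (21): +20 — 60 left.
Blood Drive/tier1 (13): +50 — 10 left.
Food Bank/tier1: +10 of 40 at 10; pool empty.
Total = 21×20 + 13×50 + 10×10 = 1170.

1170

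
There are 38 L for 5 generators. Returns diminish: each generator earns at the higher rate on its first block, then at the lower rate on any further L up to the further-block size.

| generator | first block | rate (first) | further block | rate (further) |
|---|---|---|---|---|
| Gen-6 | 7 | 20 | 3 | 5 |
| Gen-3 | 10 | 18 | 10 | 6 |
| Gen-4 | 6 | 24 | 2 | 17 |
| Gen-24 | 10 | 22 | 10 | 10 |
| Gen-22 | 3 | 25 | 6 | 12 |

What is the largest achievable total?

Order all 10 blocks by rate: Gen-22/T1 25 > Gen-4/T1 24 > Gen-24/T1 22 > Gen-6/T1 20 > Gen-3/T1 18 > Gen-4/T2 17 > Gen-22/T2 12 > Gen-24/T2 10 > Gen-3/T2 6 > Gen-6/T2 5.
Gen-22/T1 (25): +3 ; 35 left.
Fill Gen-4 T1 block (6 at 24) ; 29 left.
Fill Gen-24 T1 block (10 at 22) ; 19 left.
Fill Gen-6 T1 block (7 at 20) ; 12 left.
Gen-3 T1 at 18: fill all 10 ; 2 left.
Gen-4/T2 (17): +2 ; 0 left.
Total = 25×3 + 24×6 + 22×10 + 20×7 + 18×10 + 17×2 = 793.

793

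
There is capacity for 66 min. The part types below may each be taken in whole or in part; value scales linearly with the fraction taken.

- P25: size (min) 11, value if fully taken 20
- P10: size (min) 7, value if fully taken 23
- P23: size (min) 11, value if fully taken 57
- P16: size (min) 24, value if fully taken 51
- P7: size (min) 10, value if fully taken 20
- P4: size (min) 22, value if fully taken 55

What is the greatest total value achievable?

Sort by value density: P23 57/11≈5.18, P10 23/7≈3.29, P4 55/22≈2.5, P16 51/24≈2.12, P7 20/10≈2, P25 20/11≈1.82.
All 11 min of P23 fit (value 57) — 55 remain.
All 7 min of P10 fit (value 23) — 48 remain.
All 22 min of P4 fit (value 55) — 26 remain.
P16: take in full, 24 min for value 51 — 2 left.
2 min left: a 2/10 share of P7 gives 20×2/10 = 4.
Total value = 190.

190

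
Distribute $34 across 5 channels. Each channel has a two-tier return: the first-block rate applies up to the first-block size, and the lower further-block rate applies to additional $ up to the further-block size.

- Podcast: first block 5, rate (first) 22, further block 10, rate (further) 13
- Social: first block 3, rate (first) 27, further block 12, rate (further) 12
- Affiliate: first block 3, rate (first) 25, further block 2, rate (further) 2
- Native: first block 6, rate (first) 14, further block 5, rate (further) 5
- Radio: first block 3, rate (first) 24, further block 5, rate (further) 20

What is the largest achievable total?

639

Treat each block as its own option and order by rate: Social/tier1 27 > Affiliate/tier1 25 > Radio/tier1 24 > Podcast/tier1 22 > Radio/tier2 20 > Native/tier1 14 > Podcast/tier2 13 > Social/tier2 12 > Native/tier2 5 > Affiliate/tier2 2.
Social/tier1 (27): +3 ; 31 left.
Affiliate tier1 at 25: fill all 3 ; 28 left.
Radio/tier1 (24): +3 ; 25 left.
Podcast tier1 at 22: fill all 5 ; 20 left.
Radio tier2 at 20: fill all 5 ; 15 left.
Native tier1 at 14: fill all 6 ; 9 left.
Podcast tier2 at 13: only 9 left, fill 9.
Total = 27×3 + 25×3 + 24×3 + 22×5 + 20×5 + 14×6 + 13×9 = 639.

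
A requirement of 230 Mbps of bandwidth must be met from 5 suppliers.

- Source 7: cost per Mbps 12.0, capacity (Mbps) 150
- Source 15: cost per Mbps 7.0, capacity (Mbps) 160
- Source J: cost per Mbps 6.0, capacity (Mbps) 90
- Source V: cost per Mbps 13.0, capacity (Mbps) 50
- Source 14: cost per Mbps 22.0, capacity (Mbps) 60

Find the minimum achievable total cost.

Use suppliers in increasing cost order.
Source J (6.0): use full 90 ; 140 Mbps to go.
Take 140 from Source 15 at 7.0 to finish.
Source 7, Source V, Source 14: unused.
Cost = 90×6.0 + 140×7.0 = 1520.

1520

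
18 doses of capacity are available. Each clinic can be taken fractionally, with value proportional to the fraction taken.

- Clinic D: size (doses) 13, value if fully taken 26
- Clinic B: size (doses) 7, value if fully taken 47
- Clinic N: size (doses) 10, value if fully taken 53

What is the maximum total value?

102

Best value per unit of size first: Clinic B 47/7≈6.71, Clinic N 53/10≈5.3, Clinic D 26/13≈2.
Take all of Clinic B (7 doses, value 47) ; 11 doses left.
Take all of Clinic N (10 doses, value 53) ; 1 doses left.
Only 1 doses remain; take 1/13 of Clinic D for value 26×1/13 = 2.
Total value = 102.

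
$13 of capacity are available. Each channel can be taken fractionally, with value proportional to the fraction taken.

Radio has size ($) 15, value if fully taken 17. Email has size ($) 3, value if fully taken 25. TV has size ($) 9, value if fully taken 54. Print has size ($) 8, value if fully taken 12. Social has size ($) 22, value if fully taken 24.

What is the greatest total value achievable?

Sort by value density: Email 25/3≈8.33, TV 54/9≈6, Print 12/8≈1.5, Radio 17/15≈1.13, Social 24/22≈1.09.
Email: take in full, 3 $ for value 25 → 10 left.
TV: take in full, 9 $ for value 54 → 1 left.
1 $ left: a 1/8 share of Print gives 12×1/8 = 1.5.
Total value = 80.5.

80.5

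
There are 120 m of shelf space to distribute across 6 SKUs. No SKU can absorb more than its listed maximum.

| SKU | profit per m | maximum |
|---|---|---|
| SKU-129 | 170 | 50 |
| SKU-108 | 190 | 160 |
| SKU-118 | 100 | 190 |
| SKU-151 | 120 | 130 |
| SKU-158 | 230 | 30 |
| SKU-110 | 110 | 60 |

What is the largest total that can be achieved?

24000

Order the SKUs by profit per m: SKU-158 230 > SKU-108 190 > SKU-129 170 > SKU-151 120 > SKU-110 110 > SKU-118 100.
Give SKU-158 30 to hit its cap of 30 — 90 left.
Only 90 left; SKU-108 takes them to reach 90.
Total = 190×90 + 230×30 = 24000.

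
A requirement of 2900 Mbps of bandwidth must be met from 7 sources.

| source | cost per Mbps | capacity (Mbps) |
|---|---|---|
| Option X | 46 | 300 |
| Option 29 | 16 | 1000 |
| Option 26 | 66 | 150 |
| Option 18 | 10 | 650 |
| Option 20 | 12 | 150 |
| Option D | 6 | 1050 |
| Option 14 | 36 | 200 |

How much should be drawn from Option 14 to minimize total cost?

50

Use sources in increasing cost order.
Take 1050 from Option D at 6 → need 1850 more.
Option 18 (10): use full 650 → 1200 Mbps to go.
Option 20 at 12: take all 150 Mbps → 1050 still needed.
Option 29 (16): use full 1000 → 50 Mbps to go.
Option 14 at 36: take 50 of its 200 → requirement met.
Option X, Option 26: unused.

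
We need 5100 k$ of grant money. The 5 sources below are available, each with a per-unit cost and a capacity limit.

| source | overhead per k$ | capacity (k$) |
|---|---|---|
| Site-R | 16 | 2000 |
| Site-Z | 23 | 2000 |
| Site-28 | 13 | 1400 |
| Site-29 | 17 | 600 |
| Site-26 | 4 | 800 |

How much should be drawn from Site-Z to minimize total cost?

Fill from the cheapest source first.
Site-26 (4): use full 800 → 4300 k$ to go.
Site-28 at 13: take all 1400 k$ → 2900 still needed.
Site-R (16): use full 2000 → 900 k$ to go.
Site-29 (17): use full 600 → 300 k$ to go.
Site-Z (23): take the remaining 300 → done.

300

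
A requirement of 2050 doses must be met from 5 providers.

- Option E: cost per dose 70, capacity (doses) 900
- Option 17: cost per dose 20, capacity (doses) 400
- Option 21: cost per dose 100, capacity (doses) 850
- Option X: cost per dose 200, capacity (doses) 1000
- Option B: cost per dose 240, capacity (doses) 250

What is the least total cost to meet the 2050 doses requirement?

146000

Cheapest first:
Take 400 from Option 17 at 20 → need 1650 more.
Take 900 from Option E at 70 → need 750 more.
Option 21 at 100: take 750 of its 850 → requirement met.
Option X, Option B: unused.
Cost = 400×20 + 900×70 + 750×100 = 146000.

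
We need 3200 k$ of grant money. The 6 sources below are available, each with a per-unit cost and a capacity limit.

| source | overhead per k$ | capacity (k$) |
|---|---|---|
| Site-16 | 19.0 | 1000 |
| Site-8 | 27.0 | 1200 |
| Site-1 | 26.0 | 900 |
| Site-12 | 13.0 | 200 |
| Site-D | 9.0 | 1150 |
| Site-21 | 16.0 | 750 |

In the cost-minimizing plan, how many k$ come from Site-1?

100

Use sources in increasing cost order.
Site-D at 9.0: take all 1150 k$ — 2050 still needed.
Take 200 from Site-12 at 13.0 — need 1850 more.
Site-21 at 16.0: take all 750 k$ — 1100 still needed.
Site-16 at 19.0: take all 1000 k$ — 100 still needed.
Site-1 at 26.0: take 100 of its 900 — requirement met.
Site-8: unused.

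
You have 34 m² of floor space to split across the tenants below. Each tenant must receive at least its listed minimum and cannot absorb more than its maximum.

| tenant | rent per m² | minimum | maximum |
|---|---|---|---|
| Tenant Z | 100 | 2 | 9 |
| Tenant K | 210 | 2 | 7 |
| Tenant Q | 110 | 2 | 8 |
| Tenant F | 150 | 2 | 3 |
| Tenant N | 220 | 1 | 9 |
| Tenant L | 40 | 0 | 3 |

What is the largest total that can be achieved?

Meeting every minimum uses 2+2+2+2+1+0 = 9 m², leaving 25.
Highest rent per m² first: Tenant N 220 > Tenant K 210 > Tenant F 150 > Tenant Q 110 > Tenant Z 100 > Tenant L 40.
Tenant N: +8 to 9 (cap) — 17 left.
Tenant K: +5 to 7 (cap) — 12 left.
Tenant F takes 1 more to reach its cap of 3 — 11 left.
Tenant Q: +6 to 8 (cap) — 5 left.
Tenant Z: +5 (room for 7) → 7. Pool exhausted.
Total = 100×7 + 210×7 + 110×8 + 150×3 + 220×9 = 5480.

5480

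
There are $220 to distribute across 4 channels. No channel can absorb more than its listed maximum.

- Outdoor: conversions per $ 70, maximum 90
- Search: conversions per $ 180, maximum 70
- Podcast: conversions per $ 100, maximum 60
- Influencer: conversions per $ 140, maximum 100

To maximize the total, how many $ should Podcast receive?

50

Highest conversions per $ first: Search 180 > Influencer 140 > Podcast 100 > Outdoor 70.
Search takes 70 to reach its cap of 70 — 150 left.
Influencer takes 100 to reach its cap of 100 — 50 left.
Only 50 left; Podcast takes them to reach 50.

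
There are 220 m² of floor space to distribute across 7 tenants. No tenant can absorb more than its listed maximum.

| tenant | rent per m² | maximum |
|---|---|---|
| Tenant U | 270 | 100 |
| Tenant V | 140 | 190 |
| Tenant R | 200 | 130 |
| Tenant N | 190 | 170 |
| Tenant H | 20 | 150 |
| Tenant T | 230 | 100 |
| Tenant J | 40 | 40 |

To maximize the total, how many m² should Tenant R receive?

20

Order the tenants by rent per m²: Tenant U 270 > Tenant T 230 > Tenant R 200 > Tenant N 190 > Tenant V 140 > Tenant J 40 > Tenant H 20.
Tenant U: +100 to 100 (cap) ; 120 left.
Tenant T: +100 to 100 (cap) ; 20 left.
Only 20 left; Tenant R takes them to reach 20.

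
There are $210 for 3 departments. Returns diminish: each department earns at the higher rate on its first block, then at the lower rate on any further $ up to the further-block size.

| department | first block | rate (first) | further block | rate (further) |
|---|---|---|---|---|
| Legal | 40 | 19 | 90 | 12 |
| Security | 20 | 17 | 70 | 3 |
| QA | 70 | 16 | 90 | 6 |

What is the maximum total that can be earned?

3180

Treat each block as its own option and order by rate: Legal/T1 19 > Security/T1 17 > QA/T1 16 > Legal/T2 12 > QA/T2 6 > Security/T2 3.
Legal/T1 (19): +40 ; 170 left.
Security/T1 (17): +20 ; 150 left.
Fill QA T1 block (70 at 16) ; 80 left.
80 remain; put them into Legal T2 at 12.
Total = 19×40 + 17×20 + 16×70 + 12×80 = 3180.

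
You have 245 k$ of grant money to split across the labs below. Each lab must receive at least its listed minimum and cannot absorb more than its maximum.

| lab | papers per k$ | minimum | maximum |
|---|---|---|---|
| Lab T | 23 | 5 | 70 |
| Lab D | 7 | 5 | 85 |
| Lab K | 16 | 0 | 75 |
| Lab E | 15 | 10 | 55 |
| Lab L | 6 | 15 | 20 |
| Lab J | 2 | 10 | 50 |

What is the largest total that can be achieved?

Meeting every minimum uses 5+5+0+10+15+10 = 45 k$, leaving 200.
Order the labs by papers per k$: Lab T 23 > Lab K 16 > Lab E 15 > Lab D 7 > Lab L 6 > Lab J 2.
Give Lab T 65 more to hit its cap of 70 → 135 left.
Lab K: +75 to 75 (cap) → 60 left.
Give Lab E 45 more to hit its cap of 55 → 15 left.
Only 15 left; Lab D takes them to reach 20.
Total = 23×70 + 7×20 + 16×75 + 15×55 + 6×15 + 2×10 = 3885.

3885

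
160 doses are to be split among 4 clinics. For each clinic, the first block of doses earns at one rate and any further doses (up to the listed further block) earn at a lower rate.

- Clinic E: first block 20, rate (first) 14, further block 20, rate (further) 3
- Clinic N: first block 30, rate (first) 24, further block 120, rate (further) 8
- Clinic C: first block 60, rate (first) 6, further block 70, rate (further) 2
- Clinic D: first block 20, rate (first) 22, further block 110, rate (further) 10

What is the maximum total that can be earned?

Rank every tier by rate: Clinic N/tier1 24 > Clinic D/tier1 22 > Clinic E/tier1 14 > Clinic D/tier2 10 > Clinic N/tier2 8 > Clinic C/tier1 6 > Clinic E/tier2 3 > Clinic C/tier2 2.
Clinic N tier1 at 24: fill all 30 ; 130 left.
Clinic D/tier1 (22): +20 ; 110 left.
Clinic E tier1 at 14: fill all 20 ; 90 left.
Clinic D/tier2: +90 of 110 at 10; pool empty.
Total = 24×30 + 22×20 + 14×20 + 10×90 = 2340.

2340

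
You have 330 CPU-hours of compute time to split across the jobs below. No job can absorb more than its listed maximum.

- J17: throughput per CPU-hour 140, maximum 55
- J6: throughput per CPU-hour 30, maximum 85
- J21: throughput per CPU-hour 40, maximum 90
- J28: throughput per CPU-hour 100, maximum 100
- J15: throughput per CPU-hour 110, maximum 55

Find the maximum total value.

28250

Order the jobs by throughput per CPU-hour: J17 140 > J15 110 > J28 100 > J21 40 > J6 30.
Give J17 55 to hit its cap of 55 → 275 left.
J15: +55 to 55 (cap) → 220 left.
J28 takes 100 to reach its cap of 100 → 120 left.
Give J21 90 to hit its cap of 90 → 30 left.
J6 has room for 85 but only 30 remain, so it gets 30.
Total = 140×55 + 30×30 + 40×90 + 100×100 + 110×55 = 28250.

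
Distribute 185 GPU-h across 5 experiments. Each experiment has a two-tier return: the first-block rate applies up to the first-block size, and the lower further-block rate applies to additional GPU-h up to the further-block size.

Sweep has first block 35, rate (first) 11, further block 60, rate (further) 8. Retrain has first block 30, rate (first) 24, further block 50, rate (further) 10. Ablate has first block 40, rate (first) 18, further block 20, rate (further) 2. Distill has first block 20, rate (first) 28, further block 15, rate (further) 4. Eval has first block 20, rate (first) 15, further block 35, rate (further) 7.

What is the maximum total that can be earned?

3085

Rank every tier by rate: Distill/T1 28 > Retrain/T1 24 > Ablate/T1 18 > Eval/T1 15 > Sweep/T1 11 > Retrain/T2 10 > Sweep/T2 8 > Eval/T2 7 > Distill/T2 4 > Ablate/T2 2.
Fill Distill T1 block (20 at 28) → 165 left.
Retrain T1 at 24: fill all 30 → 135 left.
Ablate T1 at 18: fill all 40 → 95 left.
Fill Eval T1 block (20 at 15) → 75 left.
Sweep T1 at 11: fill all 35 → 40 left.
Retrain T2 at 10: only 40 left, fill 40.
Total = 28×20 + 24×30 + 18×40 + 15×20 + 11×35 + 10×40 = 3085.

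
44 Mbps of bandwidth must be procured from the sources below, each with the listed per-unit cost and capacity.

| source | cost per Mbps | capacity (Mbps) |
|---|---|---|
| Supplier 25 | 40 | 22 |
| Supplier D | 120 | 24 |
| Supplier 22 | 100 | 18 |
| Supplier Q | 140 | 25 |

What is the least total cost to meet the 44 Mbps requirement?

3160

Use sources in increasing cost order.
Supplier 25 (40): use full 22 — 22 Mbps to go.
Supplier 22 at 100: take all 18 Mbps — 4 still needed.
Supplier D at 120: take 4 of its 24 — requirement met.
Supplier Q: unused.
Cost = 22×40 + 18×100 + 4×120 = 3160.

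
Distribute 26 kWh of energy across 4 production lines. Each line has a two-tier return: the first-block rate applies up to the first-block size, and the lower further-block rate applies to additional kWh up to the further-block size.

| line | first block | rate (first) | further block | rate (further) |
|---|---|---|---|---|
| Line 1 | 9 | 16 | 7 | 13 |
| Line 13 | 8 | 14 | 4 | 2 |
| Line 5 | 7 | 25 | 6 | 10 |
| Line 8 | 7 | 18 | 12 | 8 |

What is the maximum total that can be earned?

Order all 8 blocks by rate: Line 5/tier1 25 > Line 8/tier1 18 > Line 1/tier1 16 > Line 13/tier1 14 > Line 1/tier2 13 > Line 5/tier2 10 > Line 8/tier2 8 > Line 13/tier2 2.
Line 5 tier1 at 25: fill all 7 — 19 left.
Fill Line 8 tier1 block (7 at 18) — 12 left.
Fill Line 1 tier1 block (9 at 16) — 3 left.
Line 13/tier1: +3 of 8 at 14; pool empty.
Total = 25×7 + 18×7 + 16×9 + 14×3 = 487.

487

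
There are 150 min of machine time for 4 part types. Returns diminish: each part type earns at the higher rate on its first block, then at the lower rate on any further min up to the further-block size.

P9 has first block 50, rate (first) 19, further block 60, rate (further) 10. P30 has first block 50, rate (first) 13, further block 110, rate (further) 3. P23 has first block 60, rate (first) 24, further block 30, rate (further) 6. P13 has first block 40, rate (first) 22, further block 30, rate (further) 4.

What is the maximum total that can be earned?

Order all 8 blocks by rate: P23/tier1 24 > P13/tier1 22 > P9/tier1 19 > P30/tier1 13 > P9/tier2 10 > P23/tier2 6 > P13/tier2 4 > P30/tier2 3.
P23/tier1 (24): +60 → 90 left.
P13/tier1 (22): +40 → 50 left.
P9 tier1 at 19: fill all 50 → 0 left.
Total = 24×60 + 22×40 + 19×50 = 3270.

3270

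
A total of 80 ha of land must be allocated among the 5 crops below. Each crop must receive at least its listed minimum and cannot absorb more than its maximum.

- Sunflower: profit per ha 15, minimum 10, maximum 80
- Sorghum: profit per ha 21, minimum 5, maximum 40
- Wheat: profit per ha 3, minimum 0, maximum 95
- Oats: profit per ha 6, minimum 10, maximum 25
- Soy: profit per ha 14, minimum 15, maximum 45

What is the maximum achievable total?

1335

Meeting every minimum uses 10+5+0+10+15 = 40 ha, leaving 40.
Rank by profit per ha: Sorghum 21 > Sunflower 15 > Soy 14 > Oats 6 > Wheat 3.
Give Sorghum 35 more to hit its cap of 40 → 5 left.
Sunflower has room for 70 more but only 5 remain, so it gets 15.
Total = 15×15 + 21×40 + 6×10 + 14×15 = 1335.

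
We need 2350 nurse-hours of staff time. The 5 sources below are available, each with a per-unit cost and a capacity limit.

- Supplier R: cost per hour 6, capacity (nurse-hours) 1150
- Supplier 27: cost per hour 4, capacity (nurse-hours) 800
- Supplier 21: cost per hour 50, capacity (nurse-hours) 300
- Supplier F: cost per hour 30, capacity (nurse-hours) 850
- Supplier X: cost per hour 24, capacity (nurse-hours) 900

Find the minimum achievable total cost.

19700

Fill from the cheapest source first.
Supplier 27 at 4: take all 800 nurse-hours → 1550 still needed.
Take 1150 from Supplier R at 6 → need 400 more.
Supplier X at 24: take 400 of its 900 → requirement met.
Supplier F, Supplier 21: unused.
Cost = 800×4 + 1150×6 + 400×24 = 19700.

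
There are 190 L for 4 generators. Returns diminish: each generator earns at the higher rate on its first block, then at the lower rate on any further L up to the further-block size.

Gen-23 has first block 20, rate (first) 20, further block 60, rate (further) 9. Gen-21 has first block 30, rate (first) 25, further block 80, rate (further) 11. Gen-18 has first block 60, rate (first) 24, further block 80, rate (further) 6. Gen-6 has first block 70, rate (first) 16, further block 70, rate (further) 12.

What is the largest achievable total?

Treat each block as its own option and order by rate: Gen-21/T1 25 > Gen-18/T1 24 > Gen-23/T1 20 > Gen-6/T1 16 > Gen-6/T2 12 > Gen-21/T2 11 > Gen-23/T2 9 > Gen-18/T2 6.
Gen-21/T1 (25): +30 ; 160 left.
Gen-18 T1 at 24: fill all 60 ; 100 left.
Gen-23/T1 (20): +20 ; 80 left.
Gen-6/T1 (16): +70 ; 10 left.
10 remain; put them into Gen-6 T2 at 12.
Total = 25×30 + 24×60 + 20×20 + 16×70 + 12×10 = 3830.

3830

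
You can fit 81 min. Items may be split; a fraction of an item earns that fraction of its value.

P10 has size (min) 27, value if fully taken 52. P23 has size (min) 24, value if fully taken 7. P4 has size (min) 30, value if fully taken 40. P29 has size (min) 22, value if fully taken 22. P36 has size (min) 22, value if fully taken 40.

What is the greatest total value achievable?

Rank by value-to-size ratio: P10 52/27≈1.93, P36 40/22≈1.82, P4 40/30≈1.33, P29 22/22≈1, P23 7/24≈0.292.
Take all of P10 (27 min, value 52) — 54 min left.
Take all of P36 (22 min, value 40) — 32 min left.
All 30 min of P4 fit (value 40) — 2 remain.
2 min left: a 2/22 share of P29 gives 22×2/22 = 2.
Total value = 134.

134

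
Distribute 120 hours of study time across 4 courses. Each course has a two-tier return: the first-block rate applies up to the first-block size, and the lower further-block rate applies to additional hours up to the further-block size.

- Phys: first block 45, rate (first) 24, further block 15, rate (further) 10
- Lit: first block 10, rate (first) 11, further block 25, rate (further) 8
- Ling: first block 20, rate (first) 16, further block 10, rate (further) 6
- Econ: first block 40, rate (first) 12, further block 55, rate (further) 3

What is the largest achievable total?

Order all 8 blocks by rate: Phys/tier1 24 > Ling/tier1 16 > Econ/tier1 12 > Lit/tier1 11 > Phys/tier2 10 > Lit/tier2 8 > Ling/tier2 6 > Econ/tier2 3.
Phys/tier1 (24): +45 → 75 left.
Ling tier1 at 16: fill all 20 → 55 left.
Fill Econ tier1 block (40 at 12) → 15 left.
Fill Lit tier1 block (10 at 11) → 5 left.
Phys/tier2: +5 of 15 at 10; pool empty.
Total = 24×45 + 16×20 + 12×40 + 11×10 + 10×5 = 2040.

2040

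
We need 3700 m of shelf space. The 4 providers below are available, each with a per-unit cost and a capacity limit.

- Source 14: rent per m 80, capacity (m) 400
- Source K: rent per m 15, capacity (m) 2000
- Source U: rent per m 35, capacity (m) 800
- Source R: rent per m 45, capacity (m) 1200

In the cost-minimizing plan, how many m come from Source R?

900

Use providers in increasing cost order.
Source K (15): use full 2000 ; 1700 m to go.
Source U (35): use full 800 ; 900 m to go.
Source R at 45: take 900 of its 1200 ; requirement met.
Source 14: unused.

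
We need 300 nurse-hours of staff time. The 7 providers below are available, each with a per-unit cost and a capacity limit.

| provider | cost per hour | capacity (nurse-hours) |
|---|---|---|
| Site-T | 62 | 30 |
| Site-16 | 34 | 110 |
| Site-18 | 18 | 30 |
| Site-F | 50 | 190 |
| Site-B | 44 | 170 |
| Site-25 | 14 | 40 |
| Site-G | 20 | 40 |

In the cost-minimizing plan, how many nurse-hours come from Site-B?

80

Use providers in increasing cost order.
Site-25 (14): use full 40 ; 260 nurse-hours to go.
Take 30 from Site-18 at 18 ; need 230 more.
Site-G at 20: take all 40 nurse-hours ; 190 still needed.
Site-16 at 34: take all 110 nurse-hours ; 80 still needed.
Site-B at 44: take 80 of its 170 ; requirement met.
Site-F, Site-T: unused.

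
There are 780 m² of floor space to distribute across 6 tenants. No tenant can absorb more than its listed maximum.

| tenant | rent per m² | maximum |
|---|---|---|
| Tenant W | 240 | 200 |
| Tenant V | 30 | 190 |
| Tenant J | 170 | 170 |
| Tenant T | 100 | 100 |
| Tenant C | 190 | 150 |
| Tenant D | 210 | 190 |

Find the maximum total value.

Highest rent per m² first: Tenant W 240 > Tenant D 210 > Tenant C 190 > Tenant J 170 > Tenant T 100 > Tenant V 30.
Tenant W takes 200 to reach its cap of 200 — 580 left.
Give Tenant D 190 to hit its cap of 190 — 390 left.
Tenant C: +150 to 150 (cap) — 240 left.
Give Tenant J 170 to hit its cap of 170 — 70 left.
Tenant T: +70 (room for 100) → 70. Pool exhausted.
Total = 240×200 + 170×170 + 100×70 + 190×150 + 210×190 = 152300.

152300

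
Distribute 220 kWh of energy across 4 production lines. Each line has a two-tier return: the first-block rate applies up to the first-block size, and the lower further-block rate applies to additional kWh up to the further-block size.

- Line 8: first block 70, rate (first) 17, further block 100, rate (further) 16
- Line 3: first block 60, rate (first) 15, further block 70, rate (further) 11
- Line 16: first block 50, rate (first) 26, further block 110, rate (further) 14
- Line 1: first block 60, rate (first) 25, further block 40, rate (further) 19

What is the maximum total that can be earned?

Rank every tier by rate: Line 16/tier1 26 > Line 1/tier1 25 > Line 1/tier2 19 > Line 8/tier1 17 > Line 8/tier2 16 > Line 3/tier1 15 > Line 16/tier2 14 > Line 3/tier2 11.
Line 16/tier1 (26): +50 → 170 left.
Line 1/tier1 (25): +60 → 110 left.
Fill Line 1 tier2 block (40 at 19) → 70 left.
Line 8/tier1 (17): +70 → 0 left.
Total = 26×50 + 25×60 + 19×40 + 17×70 = 4750.

4750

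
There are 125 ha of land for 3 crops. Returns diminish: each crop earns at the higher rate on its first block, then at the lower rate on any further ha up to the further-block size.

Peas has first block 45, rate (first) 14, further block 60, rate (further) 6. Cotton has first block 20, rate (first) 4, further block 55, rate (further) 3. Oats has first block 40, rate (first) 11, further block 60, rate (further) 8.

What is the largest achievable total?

Treat each block as its own option and order by rate: Peas/tier1 14 > Oats/tier1 11 > Oats/tier2 8 > Peas/tier2 6 > Cotton/tier1 4 > Cotton/tier2 3.
Peas/tier1 (14): +45 ; 80 left.
Fill Oats tier1 block (40 at 11) ; 40 left.
Oats/tier2: +40 of 60 at 8; pool empty.
Total = 14×45 + 11×40 + 8×40 = 1390.

1390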